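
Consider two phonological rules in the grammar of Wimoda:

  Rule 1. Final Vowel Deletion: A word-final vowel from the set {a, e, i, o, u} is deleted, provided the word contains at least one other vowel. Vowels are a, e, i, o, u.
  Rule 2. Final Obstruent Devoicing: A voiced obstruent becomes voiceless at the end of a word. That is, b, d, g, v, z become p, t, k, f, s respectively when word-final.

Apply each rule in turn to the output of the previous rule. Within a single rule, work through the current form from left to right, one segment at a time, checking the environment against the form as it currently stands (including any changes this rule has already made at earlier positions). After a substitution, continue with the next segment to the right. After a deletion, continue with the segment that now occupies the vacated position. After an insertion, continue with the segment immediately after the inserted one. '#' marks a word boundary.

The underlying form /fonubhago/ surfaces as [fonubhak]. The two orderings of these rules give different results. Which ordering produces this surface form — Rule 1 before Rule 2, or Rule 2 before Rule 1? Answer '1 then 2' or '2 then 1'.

1 then 2

Order 1 then 2:
  1 Final Vowel Deletion: [fonubhago] → [fonubhag]
  2 Final Obstruent Devoicing: [fonubhag] → [fonubhak]
  result: [fonubhak]
Order 2 then 1:
  2 Final Obstruent Devoicing: no change — [fonubhago]
  1 Final Vowel Deletion: [fonubhago] → [fonubhag]
  result: [fonubhag]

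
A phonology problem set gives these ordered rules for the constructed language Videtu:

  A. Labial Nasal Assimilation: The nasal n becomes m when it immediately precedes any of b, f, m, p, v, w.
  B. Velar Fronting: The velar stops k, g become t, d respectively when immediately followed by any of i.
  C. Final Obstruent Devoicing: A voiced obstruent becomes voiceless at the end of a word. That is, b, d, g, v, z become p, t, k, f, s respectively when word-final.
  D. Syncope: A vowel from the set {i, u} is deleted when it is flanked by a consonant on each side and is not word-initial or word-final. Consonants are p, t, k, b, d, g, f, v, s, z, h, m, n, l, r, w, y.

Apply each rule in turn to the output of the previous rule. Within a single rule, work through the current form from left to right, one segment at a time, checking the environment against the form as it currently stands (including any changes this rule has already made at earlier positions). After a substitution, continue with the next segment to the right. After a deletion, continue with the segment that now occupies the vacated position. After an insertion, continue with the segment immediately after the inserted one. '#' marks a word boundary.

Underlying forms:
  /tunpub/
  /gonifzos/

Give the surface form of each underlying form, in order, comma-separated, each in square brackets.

[tmpp], [gonfzos]

/tunpub/:
  A Labial Nasal Assimilation: [tunpub] → [tumpub]
  B Velar Fronting: no change — [tumpub]
  C Final Obstruent Devoicing: [tumpub] → [tumpup]
  D Syncope: [tumpup] → [tmpp]
/gonifzos/:
  A Labial Nasal Assimilation: no change — [gonifzos]
  B Velar Fronting: no change — [gonifzos]
  C Final Obstruent Devoicing: no change — [gonifzos]
  D Syncope: [gonifzos] → [gonfzos]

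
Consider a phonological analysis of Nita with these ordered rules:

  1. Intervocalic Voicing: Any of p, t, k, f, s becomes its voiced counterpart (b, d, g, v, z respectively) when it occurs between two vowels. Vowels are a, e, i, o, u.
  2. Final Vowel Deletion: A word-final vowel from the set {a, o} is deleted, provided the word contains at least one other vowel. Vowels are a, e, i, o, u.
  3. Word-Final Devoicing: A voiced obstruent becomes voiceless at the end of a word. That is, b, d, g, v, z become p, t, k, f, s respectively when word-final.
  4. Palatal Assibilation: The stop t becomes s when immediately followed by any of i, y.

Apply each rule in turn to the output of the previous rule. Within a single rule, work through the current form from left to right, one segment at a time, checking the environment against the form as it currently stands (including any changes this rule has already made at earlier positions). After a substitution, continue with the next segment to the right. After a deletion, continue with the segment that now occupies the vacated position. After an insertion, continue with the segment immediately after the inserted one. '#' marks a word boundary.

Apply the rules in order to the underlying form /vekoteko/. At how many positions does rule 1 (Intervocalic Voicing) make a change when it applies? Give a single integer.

1 Intervocalic Voicing: [vekoteko] → [vegodego]
2 Final Vowel Deletion: [vegodego] → [vegodeg]
3 Word-Final Devoicing: [vegodeg] → [vegodek]
4 Palatal Assibilation: no change — [vegodek]
Rule 1 changed 3 position(s).

3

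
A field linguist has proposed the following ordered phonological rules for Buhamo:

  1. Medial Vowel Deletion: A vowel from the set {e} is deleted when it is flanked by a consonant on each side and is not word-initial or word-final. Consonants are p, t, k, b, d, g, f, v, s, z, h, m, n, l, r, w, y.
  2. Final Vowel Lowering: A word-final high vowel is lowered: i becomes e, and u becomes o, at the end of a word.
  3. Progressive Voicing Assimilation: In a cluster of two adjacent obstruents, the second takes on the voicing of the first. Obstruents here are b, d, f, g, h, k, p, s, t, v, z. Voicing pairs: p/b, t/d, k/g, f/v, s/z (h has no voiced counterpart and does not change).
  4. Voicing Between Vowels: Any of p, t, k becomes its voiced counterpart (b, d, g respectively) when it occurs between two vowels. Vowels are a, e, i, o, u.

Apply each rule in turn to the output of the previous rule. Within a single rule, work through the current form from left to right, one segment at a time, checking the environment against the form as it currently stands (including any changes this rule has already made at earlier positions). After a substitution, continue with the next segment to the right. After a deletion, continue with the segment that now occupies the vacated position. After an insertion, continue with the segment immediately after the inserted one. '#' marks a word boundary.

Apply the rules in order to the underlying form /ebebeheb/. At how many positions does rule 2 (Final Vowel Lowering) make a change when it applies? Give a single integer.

0

1 Medial Vowel Deletion: [ebebeheb] → [ebbhb]
2 Final Vowel Lowering: no change — [ebbhb]
3 Progressive Voicing Assimilation: [ebbhb] → [ebbhp]
4 Voicing Between Vowels: no change — [ebbhp]
Rule 2 changed 0 position(s).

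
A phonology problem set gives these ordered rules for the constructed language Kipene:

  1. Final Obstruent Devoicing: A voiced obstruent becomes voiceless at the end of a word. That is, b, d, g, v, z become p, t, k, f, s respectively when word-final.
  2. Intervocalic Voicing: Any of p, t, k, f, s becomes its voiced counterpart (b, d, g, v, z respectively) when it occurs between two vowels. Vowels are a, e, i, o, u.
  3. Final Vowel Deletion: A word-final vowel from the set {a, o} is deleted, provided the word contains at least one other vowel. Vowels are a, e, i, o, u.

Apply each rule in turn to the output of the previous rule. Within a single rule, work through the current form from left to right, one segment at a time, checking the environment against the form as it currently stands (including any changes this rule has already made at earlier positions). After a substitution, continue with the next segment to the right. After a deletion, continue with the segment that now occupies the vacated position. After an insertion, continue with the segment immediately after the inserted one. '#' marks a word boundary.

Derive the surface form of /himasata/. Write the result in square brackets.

[himazad]

1 Final Obstruent Devoicing: no change — [himasata]
2 Intervocalic Voicing: [himasata] → [himazada]
3 Final Vowel Deletion: [himazada] → [himazad]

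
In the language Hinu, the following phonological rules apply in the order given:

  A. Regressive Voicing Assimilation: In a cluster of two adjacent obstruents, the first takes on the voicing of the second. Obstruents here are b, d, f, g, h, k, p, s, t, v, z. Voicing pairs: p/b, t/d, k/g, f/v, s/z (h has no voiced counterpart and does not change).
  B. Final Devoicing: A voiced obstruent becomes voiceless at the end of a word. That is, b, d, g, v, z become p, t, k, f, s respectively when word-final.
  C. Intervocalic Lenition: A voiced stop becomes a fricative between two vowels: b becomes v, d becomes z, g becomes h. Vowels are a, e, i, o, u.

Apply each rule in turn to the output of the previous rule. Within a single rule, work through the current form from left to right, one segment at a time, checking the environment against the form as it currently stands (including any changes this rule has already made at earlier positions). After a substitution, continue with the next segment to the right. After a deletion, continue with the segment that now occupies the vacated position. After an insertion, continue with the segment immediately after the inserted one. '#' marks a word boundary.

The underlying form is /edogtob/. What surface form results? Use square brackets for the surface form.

[ezoktop]

A Regressive Voicing Assimilation: [edogtob] → [edoktob]
B Final Devoicing: [edoktob] → [edoktop]
C Intervocalic Lenition: [edoktop] → [ezoktop]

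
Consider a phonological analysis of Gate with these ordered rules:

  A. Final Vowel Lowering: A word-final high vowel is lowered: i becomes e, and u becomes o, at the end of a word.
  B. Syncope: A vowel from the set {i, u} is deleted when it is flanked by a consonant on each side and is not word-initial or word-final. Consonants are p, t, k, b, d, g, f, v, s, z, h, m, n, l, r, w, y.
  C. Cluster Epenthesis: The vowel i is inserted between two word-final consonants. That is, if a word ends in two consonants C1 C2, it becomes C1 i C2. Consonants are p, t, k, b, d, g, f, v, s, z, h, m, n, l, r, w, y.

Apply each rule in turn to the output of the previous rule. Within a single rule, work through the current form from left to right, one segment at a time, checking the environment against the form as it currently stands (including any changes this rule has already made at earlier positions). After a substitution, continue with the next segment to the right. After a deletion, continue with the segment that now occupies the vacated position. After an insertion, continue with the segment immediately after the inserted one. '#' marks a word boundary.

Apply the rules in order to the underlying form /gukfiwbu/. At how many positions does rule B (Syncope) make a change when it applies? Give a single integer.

2

A Final Vowel Lowering: [gukfiwbu] → [gukfiwbo]
B Syncope: [gukfiwbo] → [gkfwbo]
C Cluster Epenthesis: no change — [gkfwbo]
Rule B changed 2 position(s).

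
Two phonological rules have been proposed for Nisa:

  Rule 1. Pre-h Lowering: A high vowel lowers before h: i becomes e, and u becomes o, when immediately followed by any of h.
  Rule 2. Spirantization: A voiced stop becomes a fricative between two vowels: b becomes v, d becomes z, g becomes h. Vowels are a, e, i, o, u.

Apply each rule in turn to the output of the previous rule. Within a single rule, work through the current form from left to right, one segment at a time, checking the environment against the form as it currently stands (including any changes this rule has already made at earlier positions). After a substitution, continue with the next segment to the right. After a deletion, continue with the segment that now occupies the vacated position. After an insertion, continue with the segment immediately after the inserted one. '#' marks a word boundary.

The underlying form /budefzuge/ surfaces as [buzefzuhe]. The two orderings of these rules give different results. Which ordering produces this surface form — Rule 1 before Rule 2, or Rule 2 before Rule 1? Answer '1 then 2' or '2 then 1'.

Order 1 then 2:
  1 Pre-h Lowering: no change — [budefzuge]
  2 Spirantization: [budefzuge] → [buzefzuhe]
  result: [buzefzuhe]
Order 2 then 1:
  2 Spirantization: [budefzuge] → [buzefzuhe]
  1 Pre-h Lowering: [buzefzuhe] → [buzefzohe]
  result: [buzefzohe]

1 then 2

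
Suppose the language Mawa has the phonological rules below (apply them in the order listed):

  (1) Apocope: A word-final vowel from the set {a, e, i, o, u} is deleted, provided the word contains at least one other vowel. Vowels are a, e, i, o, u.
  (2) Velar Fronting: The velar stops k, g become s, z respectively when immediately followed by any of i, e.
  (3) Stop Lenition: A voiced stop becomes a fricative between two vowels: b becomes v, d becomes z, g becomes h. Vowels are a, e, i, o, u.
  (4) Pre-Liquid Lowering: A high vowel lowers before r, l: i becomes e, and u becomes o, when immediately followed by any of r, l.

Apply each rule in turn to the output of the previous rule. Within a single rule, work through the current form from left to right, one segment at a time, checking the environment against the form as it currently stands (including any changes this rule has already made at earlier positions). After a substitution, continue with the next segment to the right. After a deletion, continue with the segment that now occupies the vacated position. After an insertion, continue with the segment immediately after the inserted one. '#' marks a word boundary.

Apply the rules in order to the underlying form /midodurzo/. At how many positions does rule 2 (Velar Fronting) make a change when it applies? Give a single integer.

(1) Apocope: [midodurzo] → [midodurz]
(2) Velar Fronting: no change — [midodurz]
(3) Stop Lenition: [midodurz] → [mizozurz]
(4) Pre-Liquid Lowering: [mizozurz] → [mizozorz]
Rule 2 changed 0 position(s).

0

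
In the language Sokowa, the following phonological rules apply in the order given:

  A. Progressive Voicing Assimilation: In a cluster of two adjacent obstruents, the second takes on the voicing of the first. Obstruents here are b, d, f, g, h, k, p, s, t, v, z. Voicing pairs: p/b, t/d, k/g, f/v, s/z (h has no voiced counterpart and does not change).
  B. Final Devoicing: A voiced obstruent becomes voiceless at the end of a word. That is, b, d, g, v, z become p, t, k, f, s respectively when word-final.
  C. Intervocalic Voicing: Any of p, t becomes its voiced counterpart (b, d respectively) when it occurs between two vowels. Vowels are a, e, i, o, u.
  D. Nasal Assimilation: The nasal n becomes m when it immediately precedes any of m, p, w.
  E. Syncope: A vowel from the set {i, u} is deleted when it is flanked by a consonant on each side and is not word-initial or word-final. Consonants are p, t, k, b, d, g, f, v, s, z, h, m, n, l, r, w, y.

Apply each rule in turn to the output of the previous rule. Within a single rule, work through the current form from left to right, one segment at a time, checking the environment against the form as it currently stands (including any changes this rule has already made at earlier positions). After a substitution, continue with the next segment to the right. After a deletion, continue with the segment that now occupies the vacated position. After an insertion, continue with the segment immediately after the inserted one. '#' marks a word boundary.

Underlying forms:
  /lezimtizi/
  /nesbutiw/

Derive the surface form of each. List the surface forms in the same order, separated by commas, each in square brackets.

[lezmtzi], [nespdw]

/lezimtizi/:
  A Progressive Voicing Assimilation: no change — [lezimtizi]
  B Final Devoicing: no change — [lezimtizi]
  C Intervocalic Voicing: no change — [lezimtizi]
  D Nasal Assimilation: no change — [lezimtizi]
  E Syncope: [lezimtizi] → [lezmtzi]
/nesbutiw/:
  A Progressive Voicing Assimilation: [nesbutiw] → [nesputiw]
  B Final Devoicing: no change — [nesputiw]
  C Intervocalic Voicing: [nesputiw] → [nespudiw]
  D Nasal Assimilation: no change — [nespudiw]
  E Syncope: [nespudiw] → [nespdw]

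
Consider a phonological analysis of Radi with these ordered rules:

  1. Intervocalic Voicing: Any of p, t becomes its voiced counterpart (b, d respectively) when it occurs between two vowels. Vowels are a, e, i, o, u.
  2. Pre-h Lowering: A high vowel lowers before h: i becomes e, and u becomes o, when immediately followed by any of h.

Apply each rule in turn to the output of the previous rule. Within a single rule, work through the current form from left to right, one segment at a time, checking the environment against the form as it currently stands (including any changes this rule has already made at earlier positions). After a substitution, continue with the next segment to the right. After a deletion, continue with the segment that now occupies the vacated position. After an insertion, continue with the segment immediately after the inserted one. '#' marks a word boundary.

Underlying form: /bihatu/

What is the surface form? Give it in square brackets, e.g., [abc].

1 Intervocalic Voicing: [bihatu] → [bihadu]
2 Pre-h Lowering: [bihadu] → [behadu]

[behadu]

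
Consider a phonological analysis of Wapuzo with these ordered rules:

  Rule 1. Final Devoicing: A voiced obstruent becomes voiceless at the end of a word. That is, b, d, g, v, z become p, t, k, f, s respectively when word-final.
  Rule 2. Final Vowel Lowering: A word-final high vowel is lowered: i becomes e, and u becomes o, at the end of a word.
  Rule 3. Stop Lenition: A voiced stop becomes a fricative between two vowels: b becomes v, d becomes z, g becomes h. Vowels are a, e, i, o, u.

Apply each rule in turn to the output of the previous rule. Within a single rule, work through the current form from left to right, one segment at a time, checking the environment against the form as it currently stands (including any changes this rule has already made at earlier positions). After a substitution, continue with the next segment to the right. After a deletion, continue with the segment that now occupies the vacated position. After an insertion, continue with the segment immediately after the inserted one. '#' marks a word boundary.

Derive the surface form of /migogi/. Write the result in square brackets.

Rule 1 Final Devoicing: no change — [migogi]
Rule 2 Final Vowel Lowering: [migogi] → [migoge]
Rule 3 Stop Lenition: [migoge] → [mihohe]

[mihohe]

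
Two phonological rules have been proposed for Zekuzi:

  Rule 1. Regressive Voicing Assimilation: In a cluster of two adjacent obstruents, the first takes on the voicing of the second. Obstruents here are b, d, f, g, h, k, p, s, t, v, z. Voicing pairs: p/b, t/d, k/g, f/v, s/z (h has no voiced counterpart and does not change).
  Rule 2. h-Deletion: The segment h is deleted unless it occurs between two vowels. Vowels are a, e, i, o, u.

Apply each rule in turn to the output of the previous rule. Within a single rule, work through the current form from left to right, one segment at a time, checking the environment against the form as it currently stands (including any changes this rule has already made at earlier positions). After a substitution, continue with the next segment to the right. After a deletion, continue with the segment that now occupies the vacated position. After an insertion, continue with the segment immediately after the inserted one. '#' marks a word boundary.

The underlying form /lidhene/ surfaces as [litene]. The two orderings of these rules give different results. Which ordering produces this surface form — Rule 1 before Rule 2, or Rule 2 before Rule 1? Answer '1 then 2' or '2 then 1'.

Order 1 then 2:
  1 Regressive Voicing Assimilation: [lidhene] → [lithene]
  2 h-Deletion: [lithene] → [litene]
  result: [litene]
Order 2 then 1:
  2 h-Deletion: [lidhene] → [lidene]
  1 Regressive Voicing Assimilation: no change — [lidene]
  result: [lidene]

1 then 2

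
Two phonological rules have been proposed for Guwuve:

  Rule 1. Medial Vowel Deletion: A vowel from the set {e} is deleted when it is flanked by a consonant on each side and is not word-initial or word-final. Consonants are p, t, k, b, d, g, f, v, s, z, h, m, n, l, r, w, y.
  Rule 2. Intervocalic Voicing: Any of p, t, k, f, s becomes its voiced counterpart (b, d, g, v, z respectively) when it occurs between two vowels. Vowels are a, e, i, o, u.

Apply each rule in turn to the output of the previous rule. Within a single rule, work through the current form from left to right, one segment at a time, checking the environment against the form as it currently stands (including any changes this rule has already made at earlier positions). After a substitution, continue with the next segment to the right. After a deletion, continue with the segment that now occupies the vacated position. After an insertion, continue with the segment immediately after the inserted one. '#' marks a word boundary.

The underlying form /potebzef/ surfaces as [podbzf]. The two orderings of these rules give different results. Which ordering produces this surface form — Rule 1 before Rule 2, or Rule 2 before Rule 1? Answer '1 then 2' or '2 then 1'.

Order 1 then 2:
  1 Medial Vowel Deletion: [potebzef] → [potbzf]
  2 Intervocalic Voicing: no change — [potbzf]
  result: [potbzf]
Order 2 then 1:
  2 Intervocalic Voicing: [potebzef] → [podebzef]
  1 Medial Vowel Deletion: [podebzef] → [podbzf]
  result: [podbzf]

2 then 1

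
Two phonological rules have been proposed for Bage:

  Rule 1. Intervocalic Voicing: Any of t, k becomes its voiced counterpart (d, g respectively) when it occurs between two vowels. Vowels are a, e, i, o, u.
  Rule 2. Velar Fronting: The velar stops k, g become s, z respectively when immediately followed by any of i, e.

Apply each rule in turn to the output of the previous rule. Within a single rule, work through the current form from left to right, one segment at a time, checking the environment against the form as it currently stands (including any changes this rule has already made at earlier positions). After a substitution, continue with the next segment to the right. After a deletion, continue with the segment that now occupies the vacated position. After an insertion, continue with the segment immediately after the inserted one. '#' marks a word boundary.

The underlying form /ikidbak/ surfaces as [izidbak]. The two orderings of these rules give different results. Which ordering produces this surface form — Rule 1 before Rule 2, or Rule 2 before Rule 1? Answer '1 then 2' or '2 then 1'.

Order 1 then 2:
  1 Intervocalic Voicing: [ikidbak] → [igidbak]
  2 Velar Fronting: [igidbak] → [izidbak]
  result: [izidbak]
Order 2 then 1:
  2 Velar Fronting: [ikidbak] → [isidbak]
  1 Intervocalic Voicing: no change — [isidbak]
  result: [isidbak]

1 then 2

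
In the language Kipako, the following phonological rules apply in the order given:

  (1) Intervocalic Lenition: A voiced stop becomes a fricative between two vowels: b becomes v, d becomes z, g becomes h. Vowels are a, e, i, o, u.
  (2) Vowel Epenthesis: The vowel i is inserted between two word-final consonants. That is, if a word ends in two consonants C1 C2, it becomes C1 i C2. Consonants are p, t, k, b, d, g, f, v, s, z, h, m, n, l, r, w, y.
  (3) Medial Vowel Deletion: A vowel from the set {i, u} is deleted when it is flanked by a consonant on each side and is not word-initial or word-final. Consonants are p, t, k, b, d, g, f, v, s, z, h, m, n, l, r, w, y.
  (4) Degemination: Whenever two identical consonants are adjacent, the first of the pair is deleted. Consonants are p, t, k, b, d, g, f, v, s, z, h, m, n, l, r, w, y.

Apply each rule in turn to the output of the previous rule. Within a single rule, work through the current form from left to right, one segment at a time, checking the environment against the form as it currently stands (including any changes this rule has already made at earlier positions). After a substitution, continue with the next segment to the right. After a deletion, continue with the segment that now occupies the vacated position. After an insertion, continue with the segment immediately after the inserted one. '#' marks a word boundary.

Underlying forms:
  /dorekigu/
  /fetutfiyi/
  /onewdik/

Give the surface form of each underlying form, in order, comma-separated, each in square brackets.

/dorekigu/:
  (1) Intervocalic Lenition: [dorekigu] → [dorekihu]
  (2) Vowel Epenthesis: no change — [dorekihu]
  (3) Medial Vowel Deletion: [dorekihu] → [dorekhu]
  (4) Degemination: no change — [dorekhu]
/fetutfiyi/:
  (1) Intervocalic Lenition: no change — [fetutfiyi]
  (2) Vowel Epenthesis: no change — [fetutfiyi]
  (3) Medial Vowel Deletion: [fetutfiyi] → [fettfyi]
  (4) Degemination: [fettfyi] → [fetfyi]
/onewdik/:
  (1) Intervocalic Lenition: no change — [onewdik]
  (2) Vowel Epenthesis: no change — [onewdik]
  (3) Medial Vowel Deletion: [onewdik] → [onewdk]
  (4) Degemination: no change — [onewdk]

[dorekhu], [fetfyi], [onewdk]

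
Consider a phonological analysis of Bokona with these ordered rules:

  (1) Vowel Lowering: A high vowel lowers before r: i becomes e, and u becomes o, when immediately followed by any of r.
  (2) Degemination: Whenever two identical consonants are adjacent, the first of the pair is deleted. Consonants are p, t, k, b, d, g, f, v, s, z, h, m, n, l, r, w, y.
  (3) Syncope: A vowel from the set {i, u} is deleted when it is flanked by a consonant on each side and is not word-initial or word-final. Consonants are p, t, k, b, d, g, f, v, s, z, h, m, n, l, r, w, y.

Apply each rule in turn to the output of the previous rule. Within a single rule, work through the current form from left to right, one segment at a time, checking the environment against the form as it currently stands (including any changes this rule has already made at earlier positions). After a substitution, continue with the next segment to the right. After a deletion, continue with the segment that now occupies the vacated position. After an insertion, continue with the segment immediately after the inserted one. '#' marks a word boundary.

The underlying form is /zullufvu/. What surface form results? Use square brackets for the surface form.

(1) Vowel Lowering: no change — [zullufvu]
(2) Degemination: [zullufvu] → [zulufvu]
(3) Syncope: [zulufvu] → [zlfvu]

[zlfvu]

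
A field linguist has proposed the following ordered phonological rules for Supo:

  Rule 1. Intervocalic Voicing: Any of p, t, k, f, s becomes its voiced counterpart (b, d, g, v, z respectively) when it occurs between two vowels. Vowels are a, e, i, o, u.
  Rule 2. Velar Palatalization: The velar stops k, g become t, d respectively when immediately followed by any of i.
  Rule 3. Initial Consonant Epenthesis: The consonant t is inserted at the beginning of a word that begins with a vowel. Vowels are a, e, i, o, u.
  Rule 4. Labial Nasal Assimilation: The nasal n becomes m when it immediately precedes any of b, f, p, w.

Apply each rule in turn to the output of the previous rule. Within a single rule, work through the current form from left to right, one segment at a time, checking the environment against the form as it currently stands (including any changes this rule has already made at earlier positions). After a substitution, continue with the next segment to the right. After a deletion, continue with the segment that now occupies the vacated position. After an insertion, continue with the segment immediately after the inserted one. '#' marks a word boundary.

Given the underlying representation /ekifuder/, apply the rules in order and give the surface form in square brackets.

Rule 1 Intervocalic Voicing: [ekifuder] → [egivuder]
Rule 2 Velar Palatalization: [egivuder] → [edivuder]
Rule 3 Initial Consonant Epenthesis: [edivuder] → [tedivuder]
Rule 4 Labial Nasal Assimilation: no change — [tedivuder]

[tedivuder]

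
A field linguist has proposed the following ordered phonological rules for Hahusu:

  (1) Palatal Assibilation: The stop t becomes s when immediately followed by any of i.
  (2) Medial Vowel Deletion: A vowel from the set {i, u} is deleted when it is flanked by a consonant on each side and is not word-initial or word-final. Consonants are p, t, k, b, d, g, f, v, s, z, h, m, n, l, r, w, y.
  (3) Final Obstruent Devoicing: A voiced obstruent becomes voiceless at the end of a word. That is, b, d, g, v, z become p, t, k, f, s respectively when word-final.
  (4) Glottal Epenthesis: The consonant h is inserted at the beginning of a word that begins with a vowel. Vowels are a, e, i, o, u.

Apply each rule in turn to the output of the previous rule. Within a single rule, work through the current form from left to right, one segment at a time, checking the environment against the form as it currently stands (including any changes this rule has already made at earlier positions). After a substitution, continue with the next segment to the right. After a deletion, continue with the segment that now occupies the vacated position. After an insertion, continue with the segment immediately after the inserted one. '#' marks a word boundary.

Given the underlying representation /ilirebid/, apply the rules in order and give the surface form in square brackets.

(1) Palatal Assibilation: no change — [ilirebid]
(2) Medial Vowel Deletion: [ilirebid] → [ilrebd]
(3) Final Obstruent Devoicing: [ilrebd] → [ilrebt]
(4) Glottal Epenthesis: [ilrebt] → [hilrebt]

[hilrebt]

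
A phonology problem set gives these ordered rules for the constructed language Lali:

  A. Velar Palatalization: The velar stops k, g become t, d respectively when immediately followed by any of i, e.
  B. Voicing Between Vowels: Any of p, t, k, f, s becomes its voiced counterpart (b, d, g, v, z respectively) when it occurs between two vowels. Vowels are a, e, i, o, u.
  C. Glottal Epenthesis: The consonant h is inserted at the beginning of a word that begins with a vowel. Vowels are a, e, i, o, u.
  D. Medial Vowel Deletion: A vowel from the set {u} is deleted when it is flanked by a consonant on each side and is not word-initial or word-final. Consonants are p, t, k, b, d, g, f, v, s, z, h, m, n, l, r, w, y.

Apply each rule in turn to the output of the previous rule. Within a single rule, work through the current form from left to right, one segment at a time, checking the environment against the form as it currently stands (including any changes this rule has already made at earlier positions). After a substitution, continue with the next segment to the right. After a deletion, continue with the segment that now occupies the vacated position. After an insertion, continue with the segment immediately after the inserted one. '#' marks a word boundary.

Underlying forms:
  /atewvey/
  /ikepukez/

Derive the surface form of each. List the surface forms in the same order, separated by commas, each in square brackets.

[hadewvey], [hidebdez]

/atewvey/:
  A Velar Palatalization: no change — [atewvey]
  B Voicing Between Vowels: [atewvey] → [adewvey]
  C Glottal Epenthesis: [adewvey] → [hadewvey]
  D Medial Vowel Deletion: no change — [hadewvey]
/ikepukez/:
  A Velar Palatalization: [ikepukez] → [iteputez]
  B Voicing Between Vowels: [iteputez] → [idebudez]
  C Glottal Epenthesis: [idebudez] → [hidebudez]
  D Medial Vowel Deletion: [hidebudez] → [hidebdez]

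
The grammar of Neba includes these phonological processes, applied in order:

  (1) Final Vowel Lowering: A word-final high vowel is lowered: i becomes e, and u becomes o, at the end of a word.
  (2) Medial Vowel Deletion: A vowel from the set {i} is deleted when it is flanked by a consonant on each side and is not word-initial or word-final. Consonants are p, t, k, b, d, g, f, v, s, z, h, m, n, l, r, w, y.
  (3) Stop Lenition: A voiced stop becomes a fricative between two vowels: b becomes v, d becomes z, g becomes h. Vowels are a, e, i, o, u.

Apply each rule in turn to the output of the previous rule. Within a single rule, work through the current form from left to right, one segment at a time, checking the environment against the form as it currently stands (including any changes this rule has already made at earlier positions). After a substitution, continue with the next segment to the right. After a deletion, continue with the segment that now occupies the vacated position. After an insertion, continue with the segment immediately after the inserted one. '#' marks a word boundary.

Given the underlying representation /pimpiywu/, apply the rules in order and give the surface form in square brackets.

[pmpywo]

(1) Final Vowel Lowering: [pimpiywu] → [pimpiywo]
(2) Medial Vowel Deletion: [pimpiywo] → [pmpywo]
(3) Stop Lenition: no change — [pmpywo]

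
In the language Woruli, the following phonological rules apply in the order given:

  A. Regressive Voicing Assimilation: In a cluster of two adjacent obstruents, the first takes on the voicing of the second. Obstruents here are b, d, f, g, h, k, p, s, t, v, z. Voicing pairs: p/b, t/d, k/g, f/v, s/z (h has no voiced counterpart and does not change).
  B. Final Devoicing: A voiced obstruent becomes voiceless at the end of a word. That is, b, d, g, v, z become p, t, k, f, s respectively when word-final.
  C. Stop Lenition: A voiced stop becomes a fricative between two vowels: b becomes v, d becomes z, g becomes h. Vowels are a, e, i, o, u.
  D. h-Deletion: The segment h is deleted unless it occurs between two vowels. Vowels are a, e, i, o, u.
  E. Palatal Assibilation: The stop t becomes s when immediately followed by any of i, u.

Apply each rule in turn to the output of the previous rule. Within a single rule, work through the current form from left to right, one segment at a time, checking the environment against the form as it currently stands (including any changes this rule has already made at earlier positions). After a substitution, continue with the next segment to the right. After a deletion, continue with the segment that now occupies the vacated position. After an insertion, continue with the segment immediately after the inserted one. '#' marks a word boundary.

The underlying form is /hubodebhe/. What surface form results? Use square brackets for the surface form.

A Regressive Voicing Assimilation: [hubodebhe] → [hubodephe]
B Final Devoicing: no change — [hubodephe]
C Stop Lenition: [hubodephe] → [huvozephe]
D h-Deletion: [huvozephe] → [uvozepe]
E Palatal Assibilation: no change — [uvozepe]

[uvozepe]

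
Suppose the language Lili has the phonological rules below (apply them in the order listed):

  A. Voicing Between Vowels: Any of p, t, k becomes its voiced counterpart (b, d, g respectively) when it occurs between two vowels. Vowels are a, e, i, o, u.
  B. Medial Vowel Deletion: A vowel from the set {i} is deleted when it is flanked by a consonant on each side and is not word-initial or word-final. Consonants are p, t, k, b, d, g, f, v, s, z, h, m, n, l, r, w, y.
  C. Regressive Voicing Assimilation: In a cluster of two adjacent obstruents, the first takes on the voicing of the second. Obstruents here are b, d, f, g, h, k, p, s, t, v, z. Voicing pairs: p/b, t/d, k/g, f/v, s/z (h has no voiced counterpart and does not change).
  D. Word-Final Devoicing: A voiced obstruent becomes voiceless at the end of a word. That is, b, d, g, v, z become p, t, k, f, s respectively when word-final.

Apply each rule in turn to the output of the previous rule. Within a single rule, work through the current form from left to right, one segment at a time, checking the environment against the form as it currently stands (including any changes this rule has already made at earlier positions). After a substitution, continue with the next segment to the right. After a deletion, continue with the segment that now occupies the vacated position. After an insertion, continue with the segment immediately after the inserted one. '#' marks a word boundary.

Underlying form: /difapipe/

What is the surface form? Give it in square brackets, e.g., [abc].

[tfabbe]

A Voicing Between Vowels: [difapipe] → [difabibe]
B Medial Vowel Deletion: [difabibe] → [dfabbe]
C Regressive Voicing Assimilation: [dfabbe] → [tfabbe]
D Word-Final Devoicing: no change — [tfabbe]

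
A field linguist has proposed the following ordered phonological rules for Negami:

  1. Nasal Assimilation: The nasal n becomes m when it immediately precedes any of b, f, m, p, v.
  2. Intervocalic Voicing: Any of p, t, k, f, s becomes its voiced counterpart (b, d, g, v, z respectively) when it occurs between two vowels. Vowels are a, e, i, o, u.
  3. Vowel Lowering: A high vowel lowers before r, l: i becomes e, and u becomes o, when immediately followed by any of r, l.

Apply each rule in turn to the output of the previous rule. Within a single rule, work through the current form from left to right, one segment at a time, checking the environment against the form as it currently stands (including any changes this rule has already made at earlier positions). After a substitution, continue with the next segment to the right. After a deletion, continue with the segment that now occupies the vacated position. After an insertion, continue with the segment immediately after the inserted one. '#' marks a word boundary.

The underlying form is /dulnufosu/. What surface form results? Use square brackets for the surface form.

1 Nasal Assimilation: no change — [dulnufosu]
2 Intervocalic Voicing: [dulnufosu] → [dulnuvozu]
3 Vowel Lowering: [dulnuvozu] → [dolnuvozu]

[dolnuvozu]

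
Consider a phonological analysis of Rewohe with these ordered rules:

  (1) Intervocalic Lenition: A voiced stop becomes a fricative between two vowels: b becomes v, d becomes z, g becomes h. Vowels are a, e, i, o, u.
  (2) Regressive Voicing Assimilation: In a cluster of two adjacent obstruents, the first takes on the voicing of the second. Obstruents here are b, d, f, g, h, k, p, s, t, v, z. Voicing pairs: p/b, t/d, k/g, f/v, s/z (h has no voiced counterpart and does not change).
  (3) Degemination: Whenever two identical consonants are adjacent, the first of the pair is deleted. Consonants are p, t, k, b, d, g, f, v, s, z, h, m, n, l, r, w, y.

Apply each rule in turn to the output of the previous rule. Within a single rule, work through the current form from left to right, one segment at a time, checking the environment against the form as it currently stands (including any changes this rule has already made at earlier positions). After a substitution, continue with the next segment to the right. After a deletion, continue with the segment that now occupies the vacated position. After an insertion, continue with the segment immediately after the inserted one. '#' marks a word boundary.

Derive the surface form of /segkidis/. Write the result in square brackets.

(1) Intervocalic Lenition: [segkidis] → [segkizis]
(2) Regressive Voicing Assimilation: [segkizis] → [sekkizis]
(3) Degemination: [sekkizis] → [sekizis]

[sekizis]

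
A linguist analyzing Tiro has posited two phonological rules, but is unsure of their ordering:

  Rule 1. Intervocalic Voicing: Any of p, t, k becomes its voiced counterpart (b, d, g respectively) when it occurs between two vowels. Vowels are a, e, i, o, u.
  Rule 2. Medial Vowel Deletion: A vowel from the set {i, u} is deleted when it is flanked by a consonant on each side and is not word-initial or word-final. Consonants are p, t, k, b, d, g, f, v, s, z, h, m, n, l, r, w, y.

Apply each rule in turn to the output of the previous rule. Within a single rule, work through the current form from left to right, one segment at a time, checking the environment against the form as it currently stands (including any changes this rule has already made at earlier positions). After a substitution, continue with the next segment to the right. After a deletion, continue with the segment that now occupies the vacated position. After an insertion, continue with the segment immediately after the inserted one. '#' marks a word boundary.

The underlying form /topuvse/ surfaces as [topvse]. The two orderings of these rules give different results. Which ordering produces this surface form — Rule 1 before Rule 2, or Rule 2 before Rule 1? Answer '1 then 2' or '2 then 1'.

2 then 1

Order 1 then 2:
  1 Intervocalic Voicing: [topuvse] → [tobuvse]
  2 Medial Vowel Deletion: [tobuvse] → [tobvse]
  result: [tobvse]
Order 2 then 1:
  2 Medial Vowel Deletion: [topuvse] → [topvse]
  1 Intervocalic Voicing: no change — [topvse]
  result: [topvse]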